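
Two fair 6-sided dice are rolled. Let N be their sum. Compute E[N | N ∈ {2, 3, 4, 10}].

50/9

P(N ∈ {2, 3, 4, 10}) = 1/4.
Σ over the event: 2·1/36 + 3·1/18 + 4·1/12 + 10·1/12 = 25/18.
E[N | N ∈ {2, 3, 4, 10}] = (25/18) / (1/4) = 50/9.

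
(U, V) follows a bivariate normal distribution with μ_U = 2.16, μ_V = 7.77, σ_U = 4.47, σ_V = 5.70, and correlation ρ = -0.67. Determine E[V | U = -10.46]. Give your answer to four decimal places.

For a bivariate normal, E[V | U=x] = μ_V + ρ·(σ_V/σ_U)·(x − μ_U).
E[V | U=-10.46] = 7.77 + (-0.67)·(5.70/4.47)·(-10.46 − (2.16)) = 7.77 + (-0.8543624)·(-12.62) = 18.5521.

18.5521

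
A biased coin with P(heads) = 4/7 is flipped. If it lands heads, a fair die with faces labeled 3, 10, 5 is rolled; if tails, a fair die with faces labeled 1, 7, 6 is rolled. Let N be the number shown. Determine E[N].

38/7

E[N | heads] = (3+10+5)/3 = 6.
E[N | tails] = (1+7+6)/3 = 14/3.
E[N] = (4/7)·(6) + (3/7)·(14/3) = 38/7.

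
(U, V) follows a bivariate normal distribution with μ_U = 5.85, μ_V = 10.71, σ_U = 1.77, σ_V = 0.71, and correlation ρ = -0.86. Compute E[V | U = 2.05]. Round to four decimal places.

For a bivariate normal, E[V | U=x] = μ_V + ρ·(σ_V/σ_U)·(x − μ_U).
E[V | U=2.05] = 10.71 + (-0.86)·(0.71/1.77)·(2.05 − (5.85)) = 10.71 + (-0.34497)·(-3.8) = 12.0209.

12.0209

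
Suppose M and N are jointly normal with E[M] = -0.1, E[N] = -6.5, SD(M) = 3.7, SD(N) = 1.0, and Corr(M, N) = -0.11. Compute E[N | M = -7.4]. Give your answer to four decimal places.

E[N | M=x] = μ_N + ρ(σ_N/σ_M)(x − μ_M) for jointly normal variables.
E[N | M=-7.4] = -6.5 + (-0.11)·(1.0/3.7)·(-7.4 − (-0.1)) = -6.5 + (-0.02973)·(-7.3) = -6.2830.

-6.2830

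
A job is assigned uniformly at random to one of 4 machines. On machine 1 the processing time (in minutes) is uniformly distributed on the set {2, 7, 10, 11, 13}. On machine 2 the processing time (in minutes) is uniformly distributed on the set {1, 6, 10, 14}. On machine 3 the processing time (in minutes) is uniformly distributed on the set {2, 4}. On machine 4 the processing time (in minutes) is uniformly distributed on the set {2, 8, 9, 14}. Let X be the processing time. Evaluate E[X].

E[X | machine 1] = (2+7+10+11+13)/5 = 43/5.
E[X | machine 2] = (1+6+10+14)/4 = 31/4.
E[X | machine 3] = (2+4)/2 = 3.
E[X | machine 4] = (2+8+9+14)/4 = 33/4.
E[X] = (1/4)·(43/5) + (1/4)·(31/4) + (1/4)·(3) + (1/4)·(33/4) = 69/10.

69/10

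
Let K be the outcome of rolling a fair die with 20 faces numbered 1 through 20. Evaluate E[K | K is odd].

10

Given K is odd, K is equally likely to be any of {1, 3, 5, 7, 9, 11, 13, 15, 17, 19}.
E[K | K is odd] = (1 + 3 + 5 + 7 + 9 + 11 + 13 + 15 + 17 + 19) / 10 = 10.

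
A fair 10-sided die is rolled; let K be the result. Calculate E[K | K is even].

Given K is even, K is equally likely to be any of {2, 4, 6, 8, 10}.
E[K | K is even] = (2 + 4 + 6 + 8 + 10) / 5 = 6.

6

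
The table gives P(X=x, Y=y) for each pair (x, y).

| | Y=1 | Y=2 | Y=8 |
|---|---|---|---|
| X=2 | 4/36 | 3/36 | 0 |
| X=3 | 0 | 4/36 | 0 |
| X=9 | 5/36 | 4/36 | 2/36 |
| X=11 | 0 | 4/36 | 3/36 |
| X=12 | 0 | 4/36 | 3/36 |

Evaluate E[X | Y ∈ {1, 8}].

140/17

P(Y ∈ {1, 8}) = 17/36.
Σ X·P over the event = 2·(4/36) + 9·(5/36) + 9·(2/36) + 11·(3/36) + 12·(3/36) = 35/9.
E[X | Y ∈ {1, 8}] = (35/9) / (17/36) = 140/17.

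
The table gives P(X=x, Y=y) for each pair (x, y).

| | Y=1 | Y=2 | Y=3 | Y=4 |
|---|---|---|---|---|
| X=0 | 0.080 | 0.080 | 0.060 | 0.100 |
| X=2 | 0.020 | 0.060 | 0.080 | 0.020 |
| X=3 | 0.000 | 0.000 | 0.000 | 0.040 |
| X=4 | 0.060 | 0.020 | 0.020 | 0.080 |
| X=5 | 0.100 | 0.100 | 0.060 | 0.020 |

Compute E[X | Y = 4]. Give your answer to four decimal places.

P(Y = 4) = 0.260.
Σ X·P over the event = 0·(0.100) + 2·(0.020) + 3·(0.040) + 4·(0.080) + 5·(0.020) = 0.580.
E[X | Y = 4] = (0.580) / (0.260) = 2.2308.

2.2308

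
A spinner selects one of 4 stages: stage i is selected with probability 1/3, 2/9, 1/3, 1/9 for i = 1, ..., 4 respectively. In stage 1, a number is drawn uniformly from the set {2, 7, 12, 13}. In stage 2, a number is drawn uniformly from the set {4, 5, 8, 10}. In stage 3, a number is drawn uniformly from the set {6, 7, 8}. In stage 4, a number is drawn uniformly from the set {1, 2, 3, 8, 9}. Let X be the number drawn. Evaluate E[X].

323/45

E[X | stage 1] = (2+7+12+13)/4 = 17/2.
E[X | stage 2] = (4+5+8+10)/4 = 27/4.
E[X | stage 3] = (6+7+8)/3 = 7.
E[X | stage 4] = (1+2+3+8+9)/5 = 23/5.
E[X] = (1/3)·(17/2) + (2/9)·(27/4) + (1/3)·(7) + (1/9)·(23/5) = 323/45.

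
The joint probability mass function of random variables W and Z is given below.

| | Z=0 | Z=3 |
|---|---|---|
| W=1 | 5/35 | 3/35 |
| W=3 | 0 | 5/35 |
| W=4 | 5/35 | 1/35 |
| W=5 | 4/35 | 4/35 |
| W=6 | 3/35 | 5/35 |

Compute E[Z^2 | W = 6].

45/8

P(W = 6) = 8/35.
Σ Z^2·P over the event = 0·(3/35) + 9·(5/35) = 9/7.
E[Z^2 | W = 6] = (9/7) / (8/35) = 45/8.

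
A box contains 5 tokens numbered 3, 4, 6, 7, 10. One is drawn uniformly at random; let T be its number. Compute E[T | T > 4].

23/3

P(T > 4) = 3/5.
Σ over the event: 6·1/5 + 7·1/5 + 10·1/5 = 23/5.
E[T | T > 4] = (23/5) / (3/5) = 23/3.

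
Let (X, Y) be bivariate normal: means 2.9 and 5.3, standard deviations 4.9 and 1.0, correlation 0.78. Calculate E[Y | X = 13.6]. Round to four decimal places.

For a bivariate normal, E[Y | X=x] = μ_Y + ρ·(σ_Y/σ_X)·(x − μ_X).
E[Y | X=13.6] = 5.3 + (0.78)·(1.0/4.9)·(13.6 − (2.9)) = 5.3 + (0.159184)·(10.7) = 7.0033.

7.0033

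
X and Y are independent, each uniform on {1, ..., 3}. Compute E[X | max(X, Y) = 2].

5/3

P(max(X, Y) = 2) = 1/3.
Summing X·P(x,y) over outcomes with max(X, Y) = 2 gives 5/9.
E[X | max(X, Y) = 2] = (5/9) / (1/3) = 5/3.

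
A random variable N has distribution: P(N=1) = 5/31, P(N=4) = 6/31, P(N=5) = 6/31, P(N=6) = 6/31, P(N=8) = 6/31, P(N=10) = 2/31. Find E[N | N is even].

P(N is even) = 20/31.
Σ over the event: 4·6/31 + 6·6/31 + 8·6/31 + 10·2/31 = 128/31.
E[N | N is even] = (128/31) / (20/31) = 32/5.

32/5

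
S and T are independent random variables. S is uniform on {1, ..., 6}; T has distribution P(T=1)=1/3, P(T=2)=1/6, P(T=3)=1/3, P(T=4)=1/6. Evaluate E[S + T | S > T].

13/2

P(S > T) = 11/18.
Summing (S+T)·P(x,y) over outcomes with S > T gives 143/36.
E[S + T | S > T] = (143/36) / (11/18) = 13/2.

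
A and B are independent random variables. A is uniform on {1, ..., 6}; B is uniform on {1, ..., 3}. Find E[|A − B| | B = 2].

Outcomes with B = 2: (1,2), (2,2), (3,2), (4,2), (5,2), (6,2), each with probability 1/18.
E[|A − B| | B = 2] = (1 + 0 + 1 + 2 + 3 + 4) / 6 = 11/6.

11/6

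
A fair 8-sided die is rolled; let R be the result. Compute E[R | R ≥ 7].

15/2

Given R ≥ 7, R is equally likely to be any of {7, 8}.
E[R | R ≥ 7] = (7 + 8) / 2 = 15/2.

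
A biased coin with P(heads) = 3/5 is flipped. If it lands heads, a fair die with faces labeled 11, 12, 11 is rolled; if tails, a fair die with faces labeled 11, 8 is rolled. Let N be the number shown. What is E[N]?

E[N | heads] = (11+12+11)/3 = 34/3.
E[N | tails] = (11+8)/2 = 19/2.
By the law of total expectation,
E[N] = (3/5)·(34/3) + (2/5)·(19/2) = 53/5.

53/5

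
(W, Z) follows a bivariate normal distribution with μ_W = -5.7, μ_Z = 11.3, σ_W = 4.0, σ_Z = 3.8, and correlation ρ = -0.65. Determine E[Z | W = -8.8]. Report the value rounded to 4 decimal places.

For a bivariate normal, E[Z | W=x] = μ_Z + ρ·(σ_Z/σ_W)·(x − μ_W).
E[Z | W=-8.8] = 11.3 + (-0.65)·(3.8/4.0)·(-8.8 − (-5.7)) = 11.3 + (-0.6175)·(-3.1) = 13.2143.

13.2143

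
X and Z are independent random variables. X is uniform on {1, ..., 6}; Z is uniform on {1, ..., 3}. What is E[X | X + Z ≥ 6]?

Outcomes with X + Z ≥ 6: (3,3), (4,2), (4,3), (5,1), (5,2), (5,3), (6,1), (6,2), (6,3), each with probability 1/18.
E[X | X + Z ≥ 6] = (3 + 4 + 4 + 5 + 5 + 5 + 6 + 6 + 6) / 9 = 44/9.

44/9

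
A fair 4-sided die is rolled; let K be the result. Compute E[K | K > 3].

Given K > 3, K is equally likely to be any of {4}.
E[K | K > 3] = (4) / 1 = 4.

4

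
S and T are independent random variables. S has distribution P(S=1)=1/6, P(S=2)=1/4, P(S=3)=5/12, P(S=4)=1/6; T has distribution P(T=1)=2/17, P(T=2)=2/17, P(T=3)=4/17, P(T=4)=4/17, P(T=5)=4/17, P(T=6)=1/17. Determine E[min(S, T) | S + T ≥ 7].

263/88

P(S + T ≥ 7) = 22/51.
Summing min(S,T)·P(x,y) over outcomes with S + T ≥ 7 gives 263/204.
E[min(S, T) | S + T ≥ 7] = (263/204) / (22/51) = 263/88.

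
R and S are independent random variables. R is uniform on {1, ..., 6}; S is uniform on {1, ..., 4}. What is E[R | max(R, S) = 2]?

Outcomes with max(R, S) = 2: (1,2), (2,1), (2,2), each with probability 1/24.
E[R | max(R, S) = 2] = (1 + 2 + 2) / 3 = 5/3.

5/3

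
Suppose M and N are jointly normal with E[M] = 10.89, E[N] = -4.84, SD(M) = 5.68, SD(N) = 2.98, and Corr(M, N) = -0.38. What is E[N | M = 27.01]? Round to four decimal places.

-8.0538

E[N | M=x] = μ_N + ρ(σ_N/σ_M)(x − μ_M) for jointly normal variables.
E[N | M=27.01] = -4.84 + (-0.38)·(2.98/5.68)·(27.01 − (10.89)) = -4.84 + (-0.19937)·(16.12) = -8.0538.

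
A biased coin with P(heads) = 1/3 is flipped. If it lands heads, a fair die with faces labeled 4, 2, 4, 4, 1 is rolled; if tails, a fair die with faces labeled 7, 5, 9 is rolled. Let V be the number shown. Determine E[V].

E[V | heads] = (4+2+4+4+1)/5 = 3.
E[V | tails] = (7+5+9)/3 = 7.
By the law of total expectation,
E[V] = (1/3)·(3) + (2/3)·(7) = 17/3.

17/3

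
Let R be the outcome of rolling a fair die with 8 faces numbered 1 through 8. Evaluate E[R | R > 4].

Given R > 4, R is equally likely to be any of {5, 6, 7, 8}.
E[R | R > 4] = (5 + 6 + 7 + 8) / 4 = 13/2.

13/2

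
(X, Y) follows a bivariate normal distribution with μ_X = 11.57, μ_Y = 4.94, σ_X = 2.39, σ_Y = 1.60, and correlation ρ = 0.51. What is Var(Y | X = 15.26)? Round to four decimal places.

Var(Y | X=x) = (1 − ρ²)·σ_Y².
Var(Y | X=15.26) = (1.60)²·(1 − (0.51)²) = 2.56·0.7399 = 1.8941.

1.8941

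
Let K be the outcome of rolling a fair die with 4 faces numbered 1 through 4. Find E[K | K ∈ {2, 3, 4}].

3

P(K ∈ {2, 3, 4}) = 3/4.
Σ over the event: 2·1/4 + 3·1/4 + 4·1/4 = 9/4.
E[K | K ∈ {2, 3, 4}] = (9/4) / (3/4) = 3.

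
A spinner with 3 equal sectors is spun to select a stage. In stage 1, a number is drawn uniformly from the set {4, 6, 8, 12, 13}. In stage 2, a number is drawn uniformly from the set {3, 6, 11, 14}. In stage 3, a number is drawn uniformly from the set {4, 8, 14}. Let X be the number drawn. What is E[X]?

E[X | stage 1] = (4+6+8+12+13)/5 = 43/5.
E[X | stage 2] = (3+6+11+14)/4 = 17/2.
E[X | stage 3] = (4+8+14)/3 = 26/3.
By the law of total expectation,
E[X] = (1/3)·(43/5) + (1/3)·(17/2) + (1/3)·(26/3) = 773/90.

773/90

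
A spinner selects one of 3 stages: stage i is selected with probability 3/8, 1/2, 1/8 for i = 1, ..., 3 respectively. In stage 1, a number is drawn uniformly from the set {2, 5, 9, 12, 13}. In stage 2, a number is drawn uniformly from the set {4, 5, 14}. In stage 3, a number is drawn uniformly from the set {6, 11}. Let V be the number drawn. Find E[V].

1913/240

E[V | stage 1] = (2+5+9+12+13)/5 = 41/5.
E[V | stage 2] = (4+5+14)/3 = 23/3.
E[V | stage 3] = (6+11)/2 = 17/2.
By the law of total expectation,
E[V] = (3/8)·(41/5) + (1/2)·(23/3) + (1/8)·(17/2) = 1913/240.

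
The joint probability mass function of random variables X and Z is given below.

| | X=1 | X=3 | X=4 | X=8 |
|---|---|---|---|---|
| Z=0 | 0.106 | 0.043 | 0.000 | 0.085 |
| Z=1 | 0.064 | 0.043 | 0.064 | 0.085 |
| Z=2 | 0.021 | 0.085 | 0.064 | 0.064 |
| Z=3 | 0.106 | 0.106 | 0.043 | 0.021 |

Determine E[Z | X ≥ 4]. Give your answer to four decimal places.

1.4014

P(X ≥ 4) = 0.426.
Σ Z·P over the event = 1·(0.064) + 2·(0.064) + 3·(0.043) + 0·(0.085) + 1·(0.085) + 2·(0.064) + 3·(0.021) = 0.597.
E[Z | X ≥ 4] = (0.597) / (0.426) = 1.4014.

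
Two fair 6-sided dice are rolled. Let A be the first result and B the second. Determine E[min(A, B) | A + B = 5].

3/2

Outcomes with A + B = 5: (1,4), (2,3), (3,2), (4,1), each with probability 1/36.
E[min(A, B) | A + B = 5] = (1 + 2 + 2 + 1) / 4 = 3/2.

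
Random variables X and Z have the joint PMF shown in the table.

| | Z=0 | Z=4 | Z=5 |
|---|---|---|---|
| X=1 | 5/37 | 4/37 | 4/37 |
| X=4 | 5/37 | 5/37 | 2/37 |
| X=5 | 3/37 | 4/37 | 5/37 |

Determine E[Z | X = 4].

5/2

P(X = 4) = 12/37.
Σ Z·P over the event = 0·(5/37) + 4·(5/37) + 5·(2/37) = 30/37.
E[Z | X = 4] = (30/37) / (12/37) = 5/2.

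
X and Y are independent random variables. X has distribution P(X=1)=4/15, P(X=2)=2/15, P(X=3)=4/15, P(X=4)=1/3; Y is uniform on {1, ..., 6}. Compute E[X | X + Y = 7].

P(X + Y = 7) = 1/6.
Summing X·P(x,y) over outcomes with X + Y = 7 gives 4/9.
E[X | X + Y = 7] = (4/9) / (1/6) = 8/3.

8/3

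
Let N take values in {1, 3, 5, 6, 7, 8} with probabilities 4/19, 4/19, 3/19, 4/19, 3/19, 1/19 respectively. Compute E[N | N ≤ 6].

P(N ≤ 6) = 15/19.
Σ over the event: 1·4/19 + 3·4/19 + 5·3/19 + 6·4/19 = 55/19.
E[N | N ≤ 6] = (55/19) / (15/19) = 11/3.

11/3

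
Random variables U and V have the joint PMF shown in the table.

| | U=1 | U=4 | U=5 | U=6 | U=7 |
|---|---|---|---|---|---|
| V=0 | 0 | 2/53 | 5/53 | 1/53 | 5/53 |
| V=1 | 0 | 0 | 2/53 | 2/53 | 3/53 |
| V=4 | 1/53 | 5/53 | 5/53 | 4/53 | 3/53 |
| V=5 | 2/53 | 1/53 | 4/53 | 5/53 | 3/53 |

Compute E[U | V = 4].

91/18

P(V = 4) = 18/53.
Σ U·P over the event = 1·(1/53) + 4·(5/53) + 5·(5/53) + 6·(4/53) + 7·(3/53) = 91/53.
E[U | V = 4] = (91/53) / (18/53) = 91/18.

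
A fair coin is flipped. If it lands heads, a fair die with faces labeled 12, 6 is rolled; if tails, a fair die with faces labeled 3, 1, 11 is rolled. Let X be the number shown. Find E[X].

7

E[X | heads] = (12+6)/2 = 9.
E[X | tails] = (3+1+11)/3 = 5.
By the law of total expectation,
E[X] = (1/2)·(9) + (1/2)·(5) = 7.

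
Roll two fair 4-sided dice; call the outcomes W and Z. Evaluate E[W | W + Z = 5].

Outcomes with W + Z = 5: (1,4), (2,3), (3,2), (4,1), each with probability 1/16.
E[W | W + Z = 5] = (1 + 2 + 3 + 4) / 4 = 5/2.

5/2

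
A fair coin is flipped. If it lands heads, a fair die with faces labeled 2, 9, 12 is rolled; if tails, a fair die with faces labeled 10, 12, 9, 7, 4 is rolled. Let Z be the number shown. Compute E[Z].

E[Z | heads] = (2+9+12)/3 = 23/3.
E[Z | tails] = (10+12+9+7+4)/5 = 42/5.
E[Z] = (1/2)·(23/3) + (1/2)·(42/5) = 241/30.

241/30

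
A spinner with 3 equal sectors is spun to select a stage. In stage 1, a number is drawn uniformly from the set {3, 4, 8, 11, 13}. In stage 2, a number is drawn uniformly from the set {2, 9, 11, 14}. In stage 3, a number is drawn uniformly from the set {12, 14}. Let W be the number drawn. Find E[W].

149/15

E[W | stage 1] = (3+4+8+11+13)/5 = 39/5.
E[W | stage 2] = (2+9+11+14)/4 = 9.
E[W | stage 3] = (12+14)/2 = 13.
E[W] = (1/3)·(39/5) + (1/3)·(9) + (1/3)·(13) = 149/15.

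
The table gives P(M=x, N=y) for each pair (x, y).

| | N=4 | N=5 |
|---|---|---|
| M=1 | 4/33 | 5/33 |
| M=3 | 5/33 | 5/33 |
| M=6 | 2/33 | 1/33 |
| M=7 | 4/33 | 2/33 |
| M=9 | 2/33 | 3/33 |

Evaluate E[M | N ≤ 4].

P(N ≤ 4) = 17/33.
Σ M·P over the event = 1·(4/33) + 3·(5/33) + 6·(2/33) + 7·(4/33) + 9·(2/33) = 7/3.
E[M | N ≤ 4] = (7/3) / (17/33) = 77/17.

77/17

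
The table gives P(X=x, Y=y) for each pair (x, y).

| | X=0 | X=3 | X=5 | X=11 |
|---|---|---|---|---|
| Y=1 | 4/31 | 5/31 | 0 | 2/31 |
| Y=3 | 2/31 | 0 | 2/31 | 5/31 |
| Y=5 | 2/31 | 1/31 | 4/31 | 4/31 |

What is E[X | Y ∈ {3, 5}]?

P(Y ∈ {3, 5}) = 20/31.
Σ X·P over the event = 0·(2/31) + 0·(2/31) + 3·(1/31) + 5·(2/31) + 5·(4/31) + 11·(5/31) + 11·(4/31) = 132/31.
E[X | Y ∈ {3, 5}] = (132/31) / (20/31) = 33/5.

33/5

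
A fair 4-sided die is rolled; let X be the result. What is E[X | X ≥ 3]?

7/2

Given X ≥ 3, X is equally likely to be any of {3, 4}.
E[X | X ≥ 3] = (3 + 4) / 2 = 7/2.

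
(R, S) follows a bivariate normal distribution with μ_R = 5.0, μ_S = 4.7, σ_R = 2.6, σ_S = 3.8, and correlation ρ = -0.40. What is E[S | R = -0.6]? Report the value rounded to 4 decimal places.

The regression of S on R has slope ρ·σ_S/σ_R and passes through (μ_R, μ_S).
E[S | R=-0.6] = 4.7 + (-0.40)·(3.8/2.6)·(-0.6 − (5.0)) = 4.7 + (-0.584615)·(-5.6) = 7.9738.

7.9738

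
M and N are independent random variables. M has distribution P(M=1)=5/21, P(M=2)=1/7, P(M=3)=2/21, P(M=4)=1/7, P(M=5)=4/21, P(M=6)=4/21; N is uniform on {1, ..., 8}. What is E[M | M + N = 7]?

73/21

P(M + N = 7) = 1/8.
Summing M·P(x,y) over outcomes with M + N = 7 gives 73/168.
E[M | M + N = 7] = (73/168) / (1/8) = 73/21.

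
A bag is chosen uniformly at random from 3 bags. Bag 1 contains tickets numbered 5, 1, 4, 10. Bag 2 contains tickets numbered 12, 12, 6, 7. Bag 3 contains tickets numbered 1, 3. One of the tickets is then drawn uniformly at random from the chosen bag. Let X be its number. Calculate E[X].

E[X | bag 1] = (5+1+4+10)/4 = 5.
E[X | bag 2] = (12+12+6+7)/4 = 37/4.
E[X | bag 3] = (1+3)/2 = 2.
E[X] = (1/3)·(5) + (1/3)·(37/4) + (1/3)·(2) = 65/12.

65/12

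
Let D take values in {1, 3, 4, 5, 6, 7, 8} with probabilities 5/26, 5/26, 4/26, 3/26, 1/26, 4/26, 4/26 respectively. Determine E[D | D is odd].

63/17

P(D is odd) = 17/26.
Σ over the event: 1·5/26 + 3·5/26 + 5·3/26 + 7·2/13 = 63/26.
E[D | D is odd] = (63/26) / (17/26) = 63/17.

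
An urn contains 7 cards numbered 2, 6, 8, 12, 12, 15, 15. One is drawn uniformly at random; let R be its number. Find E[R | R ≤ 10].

P(R ≤ 10) = 3/7.
Σ over the event: 2·1/7 + 6·1/7 + 8·1/7 = 16/7.
E[R | R ≤ 10] = (16/7) / (3/7) = 16/3.

16/3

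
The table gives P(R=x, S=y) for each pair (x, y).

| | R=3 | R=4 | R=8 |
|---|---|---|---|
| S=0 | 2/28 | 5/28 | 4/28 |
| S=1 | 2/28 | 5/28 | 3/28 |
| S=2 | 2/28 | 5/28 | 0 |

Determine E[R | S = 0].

P(S = 0) = 11/28.
Σ R·P over the event = 3·(2/28) + 4·(5/28) + 8·(4/28) = 29/14.
E[R | S = 0] = (29/14) / (11/28) = 58/11.

58/11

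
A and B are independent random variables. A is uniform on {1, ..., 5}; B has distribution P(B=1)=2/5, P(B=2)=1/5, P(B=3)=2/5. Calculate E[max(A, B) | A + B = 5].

P(A + B = 5) = 1/5.
Summing max(A,B)·P(x,y) over outcomes with A + B = 5 gives 17/25.
E[max(A, B) | A + B = 5] = (17/25) / (1/5) = 17/5.

17/5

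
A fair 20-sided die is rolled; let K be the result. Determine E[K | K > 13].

Given K > 13, K is equally likely to be any of {14, 15, 16, 17, 18, 19, 20}.
E[K | K > 13] = (14 + 15 + 16 + 17 + 18 + 19 + 20) / 7 = 17.

17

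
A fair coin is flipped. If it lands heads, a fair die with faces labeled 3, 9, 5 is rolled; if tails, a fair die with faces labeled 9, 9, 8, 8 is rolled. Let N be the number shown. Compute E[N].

85/12

E[N | heads] = (3+9+5)/3 = 17/3.
E[N | tails] = (9+9+8+8)/4 = 17/2.
E[N] = (1/2)·(17/3) + (1/2)·(17/2) = 85/12.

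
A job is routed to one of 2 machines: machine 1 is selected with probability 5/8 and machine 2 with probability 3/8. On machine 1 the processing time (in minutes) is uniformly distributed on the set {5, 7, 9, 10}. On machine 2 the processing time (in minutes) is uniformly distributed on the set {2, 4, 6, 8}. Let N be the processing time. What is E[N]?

E[N | machine 1] = (5+7+9+10)/4 = 31/4.
E[N | machine 2] = (2+4+6+8)/4 = 5.
By the law of total expectation,
E[N] = (5/8)·(31/4) + (3/8)·(5) = 215/32.

215/32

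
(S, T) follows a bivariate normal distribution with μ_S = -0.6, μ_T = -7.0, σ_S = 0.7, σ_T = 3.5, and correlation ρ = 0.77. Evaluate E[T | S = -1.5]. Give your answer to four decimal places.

The regression of T on S has slope ρ·σ_T/σ_S and passes through (μ_S, μ_T).
E[T | S=-1.5] = -7.0 + (0.77)·(3.5/0.7)·(-1.5 − (-0.6)) = -7.0 + (3.85)·(-0.9) = -10.4650.

-10.4650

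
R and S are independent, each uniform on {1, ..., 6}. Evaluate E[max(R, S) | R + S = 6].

Outcomes with R + S = 6: (1,5), (2,4), (3,3), (4,2), (5,1), each with probability 1/36.
E[max(R, S) | R + S = 6] = (5 + 4 + 3 + 4 + 5) / 5 = 21/5.

21/5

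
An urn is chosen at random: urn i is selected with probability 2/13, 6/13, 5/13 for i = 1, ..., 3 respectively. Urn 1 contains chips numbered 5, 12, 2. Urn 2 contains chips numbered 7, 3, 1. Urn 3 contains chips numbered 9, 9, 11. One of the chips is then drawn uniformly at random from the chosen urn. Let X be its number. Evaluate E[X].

83/13

E[X | urn 1] = (5+12+2)/3 = 19/3.
E[X | urn 2] = (7+3+1)/3 = 11/3.
E[X | urn 3] = (9+9+11)/3 = 29/3.
E[X] = (2/13)·(19/3) + (6/13)·(11/3) + (5/13)·(29/3) = 83/13.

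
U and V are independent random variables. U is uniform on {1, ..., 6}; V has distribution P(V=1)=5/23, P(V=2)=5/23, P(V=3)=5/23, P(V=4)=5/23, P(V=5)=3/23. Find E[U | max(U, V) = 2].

P(max(U, V) = 2) = 5/46.
Summing U·P(x,y) over outcomes with max(U, V) = 2 gives 25/138.
E[U | max(U, V) = 2] = (25/138) / (5/46) = 5/3.

5/3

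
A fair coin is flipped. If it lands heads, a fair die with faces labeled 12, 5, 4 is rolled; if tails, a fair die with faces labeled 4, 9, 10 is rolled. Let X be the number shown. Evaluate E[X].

22/3

E[X | heads] = (12+5+4)/3 = 7.
E[X | tails] = (4+9+10)/3 = 23/3.
By the law of total expectation,
E[X] = (1/2)·(7) + (1/2)·(23/3) = 22/3.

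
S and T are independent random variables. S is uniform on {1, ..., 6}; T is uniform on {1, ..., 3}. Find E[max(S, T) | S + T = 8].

11/2

P(S + T = 8) = 1/9.
Summing max(S,T)·P(x,y) over outcomes with S + T = 8 gives 11/18.
E[max(S, T) | S + T = 8] = (11/18) / (1/9) = 11/2.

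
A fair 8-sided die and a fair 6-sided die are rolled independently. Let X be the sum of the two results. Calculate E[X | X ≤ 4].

P(X ≤ 4) = 1/8.
Σ over the event: 2·1/48 + 3·1/24 + 4·1/16 = 5/12.
E[X | X ≤ 4] = (5/12) / (1/8) = 10/3.

10/3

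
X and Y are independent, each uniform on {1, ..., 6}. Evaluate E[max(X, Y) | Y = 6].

Outcomes with Y = 6: (1,6), (2,6), (3,6), (4,6), (5,6), (6,6), each with probability 1/36.
E[max(X, Y) | Y = 6] = (6 + 6 + 6 + 6 + 6 + 6) / 6 = 6.

6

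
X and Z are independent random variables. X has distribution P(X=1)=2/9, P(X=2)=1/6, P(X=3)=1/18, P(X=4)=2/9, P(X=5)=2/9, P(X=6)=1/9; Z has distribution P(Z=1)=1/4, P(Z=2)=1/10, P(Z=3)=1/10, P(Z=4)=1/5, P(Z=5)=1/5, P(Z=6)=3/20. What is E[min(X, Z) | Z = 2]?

16/9

P(Z = 2) = 1/10.
Summing min(X,Z)·P(x,y) over outcomes with Z = 2 gives 8/45.
E[min(X, Z) | Z = 2] = (8/45) / (1/10) = 16/9.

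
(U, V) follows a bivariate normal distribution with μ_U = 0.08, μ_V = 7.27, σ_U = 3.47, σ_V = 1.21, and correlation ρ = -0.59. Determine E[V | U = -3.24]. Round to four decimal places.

7.9530

The regression of V on U has slope ρ·σ_V/σ_U and passes through (μ_U, μ_V).
E[V | U=-3.24] = 7.27 + (-0.59)·(1.21/3.47)·(-3.24 − (0.08)) = 7.27 + (-0.20573)·(-3.32) = 7.9530.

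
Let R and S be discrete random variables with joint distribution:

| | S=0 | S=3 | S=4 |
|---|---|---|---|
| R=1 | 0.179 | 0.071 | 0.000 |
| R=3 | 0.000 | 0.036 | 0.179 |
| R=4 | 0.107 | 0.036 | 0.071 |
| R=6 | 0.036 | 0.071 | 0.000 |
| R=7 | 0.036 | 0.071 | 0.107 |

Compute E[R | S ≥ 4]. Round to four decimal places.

4.3978

P(S ≥ 4) = 0.357.
Σ R·P over the event = 3·(0.179) + 4·(0.071) + 7·(0.107) = 1.570.
E[R | S ≥ 4] = (1.570) / (0.357) = 4.3978.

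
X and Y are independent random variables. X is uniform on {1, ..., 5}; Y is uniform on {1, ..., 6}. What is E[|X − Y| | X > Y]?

2

P(X > Y) = 1/3.
Summing |X−Y|·P(x,y) over outcomes with X > Y gives 2/3.
E[|X − Y| | X > Y] = (2/3) / (1/3) = 2.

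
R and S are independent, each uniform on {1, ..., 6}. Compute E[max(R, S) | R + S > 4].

74/15

P(R + S > 4) = 5/6.
Summing max(R,S)·P(x,y) over outcomes with R + S > 4 gives 37/9.
E[max(R, S) | R + S > 4] = (37/9) / (5/6) = 74/15.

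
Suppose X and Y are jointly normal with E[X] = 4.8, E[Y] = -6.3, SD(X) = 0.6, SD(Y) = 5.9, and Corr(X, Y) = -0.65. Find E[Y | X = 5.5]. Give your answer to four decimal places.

E[Y | X=x] = μ_Y + ρ(σ_Y/σ_X)(x − μ_X) for jointly normal variables.
E[Y | X=5.5] = -6.3 + (-0.65)·(5.9/0.6)·(5.5 − (4.8)) = -6.3 + (-6.3917)·(0.7) = -10.7742.

-10.7742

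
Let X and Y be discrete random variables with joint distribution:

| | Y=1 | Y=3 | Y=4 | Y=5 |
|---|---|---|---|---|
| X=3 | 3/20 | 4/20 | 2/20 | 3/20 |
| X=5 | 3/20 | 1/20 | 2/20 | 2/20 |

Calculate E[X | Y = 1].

4

P(Y = 1) = 3/10.
Summing X·P(X=x,Y=y) over the conditioning event gives 6/5.
E[X | Y = 1] = (6/5) / (3/10) = 4.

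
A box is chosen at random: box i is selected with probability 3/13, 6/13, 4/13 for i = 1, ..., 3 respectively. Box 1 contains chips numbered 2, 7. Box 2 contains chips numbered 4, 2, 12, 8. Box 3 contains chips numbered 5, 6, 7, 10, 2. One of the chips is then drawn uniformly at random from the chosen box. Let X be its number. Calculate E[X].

153/26

E[X | box 1] = (2+7)/2 = 9/2.
E[X | box 2] = (4+2+12+8)/4 = 13/2.
E[X | box 3] = (5+6+7+10+2)/5 = 6.
E[X] = (3/13)·(9/2) + (6/13)·(13/2) + (4/13)·(6) = 153/26.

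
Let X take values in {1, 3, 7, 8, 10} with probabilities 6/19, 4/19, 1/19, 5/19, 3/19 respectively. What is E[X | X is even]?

P(X is even) = 8/19.
Σ over the event: 8·5/19 + 10·3/19 = 70/19.
E[X | X is even] = (70/19) / (8/19) = 35/4.

35/4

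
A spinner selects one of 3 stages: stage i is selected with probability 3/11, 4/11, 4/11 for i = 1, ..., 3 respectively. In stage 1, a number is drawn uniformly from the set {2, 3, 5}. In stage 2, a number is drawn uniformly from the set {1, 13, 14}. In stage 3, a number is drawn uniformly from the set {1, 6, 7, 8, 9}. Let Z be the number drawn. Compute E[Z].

1082/165

E[Z | stage 1] = (2+3+5)/3 = 10/3.
E[Z | stage 2] = (1+13+14)/3 = 28/3.
E[Z | stage 3] = (1+6+7+8+9)/5 = 31/5.
E[Z] = (3/11)·(10/3) + (4/11)·(28/3) + (4/11)·(31/5) = 1082/165.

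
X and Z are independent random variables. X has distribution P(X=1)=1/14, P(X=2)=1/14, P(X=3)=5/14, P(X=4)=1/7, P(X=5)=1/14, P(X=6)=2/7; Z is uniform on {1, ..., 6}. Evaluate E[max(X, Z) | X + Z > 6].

60/11

P(X + Z > 6) = 55/84.
Summing max(X,Z)·P(x,y) over outcomes with X + Z > 6 gives 25/7.
E[max(X, Z) | X + Z > 6] = (25/7) / (55/84) = 60/11.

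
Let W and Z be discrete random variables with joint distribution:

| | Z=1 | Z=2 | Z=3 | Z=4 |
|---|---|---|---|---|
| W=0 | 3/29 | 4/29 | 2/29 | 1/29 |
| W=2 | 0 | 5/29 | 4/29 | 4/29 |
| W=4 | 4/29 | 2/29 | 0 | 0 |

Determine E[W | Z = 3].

4/3

P(Z = 3) = 6/29.
Σ W·P over the event = 0·(2/29) + 2·(4/29) = 8/29.
E[W | Z = 3] = (8/29) / (6/29) = 4/3.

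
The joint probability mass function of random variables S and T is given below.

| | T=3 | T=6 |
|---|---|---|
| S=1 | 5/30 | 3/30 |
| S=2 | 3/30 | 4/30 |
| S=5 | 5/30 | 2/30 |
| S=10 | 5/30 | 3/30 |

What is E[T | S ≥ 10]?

P(S ≥ 10) = 4/15.
Σ T·P over the event = 3·(5/30) + 6·(3/30) = 11/10.
E[T | S ≥ 10] = (11/10) / (4/15) = 33/8.

33/8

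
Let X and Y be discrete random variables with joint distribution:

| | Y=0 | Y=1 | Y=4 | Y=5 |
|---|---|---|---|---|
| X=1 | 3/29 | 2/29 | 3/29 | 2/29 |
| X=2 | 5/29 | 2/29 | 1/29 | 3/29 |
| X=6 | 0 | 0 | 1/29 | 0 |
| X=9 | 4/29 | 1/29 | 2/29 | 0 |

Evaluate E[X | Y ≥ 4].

P(Y ≥ 4) = 12/29.
Σ X·P over the event = 1·(3/29) + 1·(2/29) + 2·(1/29) + 2·(3/29) + 6·(1/29) + 9·(2/29) = 37/29.
E[X | Y ≥ 4] = (37/29) / (12/29) = 37/12.

37/12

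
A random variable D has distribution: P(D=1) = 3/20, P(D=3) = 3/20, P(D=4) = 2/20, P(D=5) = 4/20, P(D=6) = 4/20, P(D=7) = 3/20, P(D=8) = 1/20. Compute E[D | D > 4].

P(D > 4) = 3/5.
Σ over the event: 5·1/5 + 6·1/5 + 7·3/20 + 8·1/20 = 73/20.
E[D | D > 4] = (73/20) / (3/5) = 73/12.

73/12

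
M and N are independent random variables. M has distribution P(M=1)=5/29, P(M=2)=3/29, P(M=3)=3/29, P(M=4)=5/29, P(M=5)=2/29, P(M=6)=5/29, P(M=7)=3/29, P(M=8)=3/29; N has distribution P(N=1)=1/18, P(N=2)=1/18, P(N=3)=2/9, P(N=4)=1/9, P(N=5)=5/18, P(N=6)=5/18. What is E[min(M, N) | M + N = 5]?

3/2

P(M + N = 5) = 5/87.
Summing min(M,N)·P(x,y) over outcomes with M + N = 5 gives 5/58.
E[min(M, N) | M + N = 5] = (5/58) / (5/87) = 3/2.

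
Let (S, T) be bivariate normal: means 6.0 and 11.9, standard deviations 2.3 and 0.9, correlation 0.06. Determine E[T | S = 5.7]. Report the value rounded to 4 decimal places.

E[T | S=x] = μ_T + ρ(σ_T/σ_S)(x − μ_S) for jointly normal variables.
E[T | S=5.7] = 11.9 + (0.06)·(0.9/2.3)·(5.7 − (6.0)) = 11.9 + (0.023478)·(-0.3) = 11.8930.

11.8930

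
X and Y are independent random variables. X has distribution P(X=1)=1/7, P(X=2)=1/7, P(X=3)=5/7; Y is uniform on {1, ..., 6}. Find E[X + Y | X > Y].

48/11

P(X > Y) = 11/42.
Summing (X+Y)·P(x,y) over outcomes with X > Y gives 8/7.
E[X + Y | X > Y] = (8/7) / (11/42) = 48/11.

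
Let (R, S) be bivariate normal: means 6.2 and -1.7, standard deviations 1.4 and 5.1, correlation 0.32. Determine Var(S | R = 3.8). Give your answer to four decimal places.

23.3466

For a bivariate normal, Var(S | R=x) = σ_S²(1 − ρ²).
Var(S | R=3.8) = (5.1)²·(1 − (0.32)²) = 26.01·0.8976 = 23.3466.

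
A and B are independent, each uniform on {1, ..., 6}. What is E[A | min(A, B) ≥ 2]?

4

P(min(A, B) ≥ 2) = 25/36.
Summing A·P(x,y) over outcomes with min(A, B) ≥ 2 gives 25/9.
E[A | min(A, B) ≥ 2] = (25/9) / (25/36) = 4.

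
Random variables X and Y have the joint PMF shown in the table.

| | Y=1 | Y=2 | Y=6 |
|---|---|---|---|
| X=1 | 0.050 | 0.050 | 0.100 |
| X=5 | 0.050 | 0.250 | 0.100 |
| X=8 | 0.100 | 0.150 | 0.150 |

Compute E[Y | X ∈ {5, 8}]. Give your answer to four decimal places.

3.0625

P(X ∈ {5, 8}) = 0.800.
Σ Y·P over the event = 1·(0.050) + 2·(0.250) + 6·(0.100) + 1·(0.100) + 2·(0.150) + 6·(0.150) = 2.450.
E[Y | X ∈ {5, 8}] = (2.450) / (0.800) = 3.0625.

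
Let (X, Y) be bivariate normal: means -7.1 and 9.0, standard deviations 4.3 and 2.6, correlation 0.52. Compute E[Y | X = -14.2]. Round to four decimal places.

6.7676

For a bivariate normal, E[Y | X=x] = μ_Y + ρ·(σ_Y/σ_X)·(x − μ_X).
E[Y | X=-14.2] = 9.0 + (0.52)·(2.6/4.3)·(-14.2 − (-7.1)) = 9.0 + (0.31442)·(-7.1) = 6.7676.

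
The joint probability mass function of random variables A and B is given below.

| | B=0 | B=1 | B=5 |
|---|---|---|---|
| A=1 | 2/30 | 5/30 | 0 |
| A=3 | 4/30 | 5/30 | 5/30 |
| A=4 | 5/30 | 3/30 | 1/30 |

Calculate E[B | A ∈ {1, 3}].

P(A ∈ {1, 3}) = 7/10.
Σ B·P over the event = 0·(2/30) + 1·(5/30) + 0·(4/30) + 1·(5/30) + 5·(5/30) = 7/6.
E[B | A ∈ {1, 3}] = (7/6) / (7/10) = 5/3.

5/3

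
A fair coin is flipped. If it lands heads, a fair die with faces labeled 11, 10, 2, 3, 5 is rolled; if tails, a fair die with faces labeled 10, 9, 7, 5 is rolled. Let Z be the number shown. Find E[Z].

E[Z | heads] = (11+10+2+3+5)/5 = 31/5.
E[Z | tails] = (10+9+7+5)/4 = 31/4.
E[Z] = (1/2)·(31/5) + (1/2)·(31/4) = 279/40.

279/40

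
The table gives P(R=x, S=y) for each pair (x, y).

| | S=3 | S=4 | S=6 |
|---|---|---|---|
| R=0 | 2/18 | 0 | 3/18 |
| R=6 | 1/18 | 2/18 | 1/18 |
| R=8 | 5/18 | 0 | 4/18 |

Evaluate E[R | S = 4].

P(S = 4) = 1/9.
Σ R·P over the event = 6·(2/18) = 2/3.
E[R | S = 4] = (2/3) / (1/9) = 6.

6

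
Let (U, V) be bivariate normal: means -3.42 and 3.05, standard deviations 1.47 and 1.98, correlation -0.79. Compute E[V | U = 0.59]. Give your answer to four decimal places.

For a bivariate normal, E[V | U=x] = μ_V + ρ·(σ_V/σ_U)·(x − μ_U).
E[V | U=0.59] = 3.05 + (-0.79)·(1.98/1.47)·(0.59 − (-3.42)) = 3.05 + (-1.0641)·(4.01) = -1.2170.

-1.2170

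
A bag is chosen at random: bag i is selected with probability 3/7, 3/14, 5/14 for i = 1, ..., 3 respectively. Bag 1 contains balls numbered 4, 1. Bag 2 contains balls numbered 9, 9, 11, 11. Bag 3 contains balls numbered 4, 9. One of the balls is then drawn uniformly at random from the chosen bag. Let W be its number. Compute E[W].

E[W | bag 1] = (4+1)/2 = 5/2.
E[W | bag 2] = (9+9+11+11)/4 = 10.
E[W | bag 3] = (4+9)/2 = 13/2.
By the law of total expectation,
E[W] = (3/7)·(5/2) + (3/14)·(10) + (5/14)·(13/2) = 155/28.

155/28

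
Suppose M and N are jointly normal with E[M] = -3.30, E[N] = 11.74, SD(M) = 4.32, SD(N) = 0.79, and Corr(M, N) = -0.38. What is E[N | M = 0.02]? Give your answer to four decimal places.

11.5093

For a bivariate normal, E[N | M=x] = μ_N + ρ·(σ_N/σ_M)·(x − μ_M).
E[N | M=0.02] = 11.74 + (-0.38)·(0.79/4.32)·(0.02 − (-3.30)) = 11.74 + (-0.069491)·(3.32) = 11.5093.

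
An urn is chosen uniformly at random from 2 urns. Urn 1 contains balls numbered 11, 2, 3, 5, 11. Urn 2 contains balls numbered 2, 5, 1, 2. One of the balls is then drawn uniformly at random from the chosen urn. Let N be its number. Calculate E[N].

89/20

E[N | urn 1] = (11+2+3+5+11)/5 = 32/5.
E[N | urn 2] = (2+5+1+2)/4 = 5/2.
E[N] = (1/2)·(32/5) + (1/2)·(5/2) = 89/20.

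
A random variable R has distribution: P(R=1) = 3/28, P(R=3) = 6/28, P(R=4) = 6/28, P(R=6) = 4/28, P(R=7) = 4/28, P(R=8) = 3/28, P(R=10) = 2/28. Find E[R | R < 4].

P(R < 4) = 9/28.
Σ over the event: 1·3/28 + 3·3/14 = 3/4.
E[R | R < 4] = (3/4) / (9/28) = 7/3.

7/3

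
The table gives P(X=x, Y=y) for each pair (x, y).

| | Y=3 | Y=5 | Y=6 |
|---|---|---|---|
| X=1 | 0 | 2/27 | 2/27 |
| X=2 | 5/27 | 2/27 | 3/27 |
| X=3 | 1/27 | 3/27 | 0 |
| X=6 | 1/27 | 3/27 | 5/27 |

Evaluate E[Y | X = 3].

P(X = 3) = 4/27.
Σ Y·P over the event = 3·(1/27) + 5·(3/27) = 2/3.
E[Y | X = 3] = (2/3) / (4/27) = 9/2.

9/2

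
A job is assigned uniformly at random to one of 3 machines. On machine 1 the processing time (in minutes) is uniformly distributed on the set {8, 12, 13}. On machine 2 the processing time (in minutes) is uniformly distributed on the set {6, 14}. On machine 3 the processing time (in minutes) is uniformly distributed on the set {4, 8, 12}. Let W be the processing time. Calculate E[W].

E[W | machine 1] = (8+12+13)/3 = 11.
E[W | machine 2] = (6+14)/2 = 10.
E[W | machine 3] = (4+8+12)/3 = 8.
By the law of total expectation,
E[W] = (1/3)·(11) + (1/3)·(10) + (1/3)·(8) = 29/3.

29/3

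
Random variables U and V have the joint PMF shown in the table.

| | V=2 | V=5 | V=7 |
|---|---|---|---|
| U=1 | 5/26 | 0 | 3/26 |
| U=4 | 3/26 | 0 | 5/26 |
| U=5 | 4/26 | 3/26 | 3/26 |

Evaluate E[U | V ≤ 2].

37/12

P(V ≤ 2) = 6/13.
Σ U·P over the event = 1·(5/26) + 4·(3/26) + 5·(4/26) = 37/26.
E[U | V ≤ 2] = (37/26) / (6/13) = 37/12.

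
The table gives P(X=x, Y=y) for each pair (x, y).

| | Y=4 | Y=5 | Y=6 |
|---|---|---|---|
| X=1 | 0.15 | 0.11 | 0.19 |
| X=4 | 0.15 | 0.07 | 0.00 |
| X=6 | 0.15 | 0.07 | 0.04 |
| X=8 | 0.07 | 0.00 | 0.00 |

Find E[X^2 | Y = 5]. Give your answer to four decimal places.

15.0000

P(Y = 5) = 0.25.
Σ X^2·P over the event = 1·(0.11) + 16·(0.07) + 36·(0.07) = 3.75.
E[X^2 | Y = 5] = (3.75) / (0.25) = 15.0000.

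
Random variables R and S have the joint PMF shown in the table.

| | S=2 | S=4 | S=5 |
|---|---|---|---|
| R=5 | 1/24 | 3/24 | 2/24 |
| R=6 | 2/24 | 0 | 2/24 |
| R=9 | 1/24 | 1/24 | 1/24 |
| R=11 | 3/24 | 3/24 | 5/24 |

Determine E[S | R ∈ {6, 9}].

P(R ∈ {6, 9}) = 7/24.
Summing S·P(R=x,S=y) over the conditioning event gives 25/24.
E[S | R ∈ {6, 9}] = (25/24) / (7/24) = 25/7.

25/7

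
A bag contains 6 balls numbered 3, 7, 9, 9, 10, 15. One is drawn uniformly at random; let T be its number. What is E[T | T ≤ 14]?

P(T ≤ 14) = 5/6.
Σ over the event: 3·1/6 + 7·1/6 + 9·1/3 + 10·1/6 = 19/3.
E[T | T ≤ 14] = (19/3) / (5/6) = 38/5.

38/5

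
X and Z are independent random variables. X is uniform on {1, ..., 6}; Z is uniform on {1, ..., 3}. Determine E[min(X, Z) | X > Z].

11/6

P(X > Z) = 2/3.
Summing min(X,Z)·P(x,y) over outcomes with X > Z gives 11/9.
E[min(X, Z) | X > Z] = (11/9) / (2/3) = 11/6.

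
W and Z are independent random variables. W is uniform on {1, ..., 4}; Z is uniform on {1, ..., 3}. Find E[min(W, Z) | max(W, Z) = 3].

9/5

Outcomes with max(W, Z) = 3: (1,3), (2,3), (3,1), (3,2), (3,3), each with probability 1/12.
E[min(W, Z) | max(W, Z) = 3] = (1 + 2 + 1 + 2 + 3) / 5 = 9/5.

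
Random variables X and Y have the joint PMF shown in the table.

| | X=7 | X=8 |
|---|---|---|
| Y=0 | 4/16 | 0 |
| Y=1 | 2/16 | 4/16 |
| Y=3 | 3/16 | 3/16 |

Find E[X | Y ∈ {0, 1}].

P(Y ∈ {0, 1}) = 5/8.
Σ X·P over the event = 7·(4/16) + 7·(2/16) + 8·(4/16) = 37/8.
E[X | Y ∈ {0, 1}] = (37/8) / (5/8) = 37/5.

37/5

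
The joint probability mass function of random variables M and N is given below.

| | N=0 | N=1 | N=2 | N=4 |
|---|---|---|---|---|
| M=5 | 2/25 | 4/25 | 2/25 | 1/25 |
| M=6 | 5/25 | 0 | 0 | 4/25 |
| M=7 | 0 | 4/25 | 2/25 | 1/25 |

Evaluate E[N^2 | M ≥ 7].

P(M ≥ 7) = 7/25.
Summing N^2·P(M=x,N=y) over the conditioning event gives 28/25.
E[N^2 | M ≥ 7] = (28/25) / (7/25) = 4.

4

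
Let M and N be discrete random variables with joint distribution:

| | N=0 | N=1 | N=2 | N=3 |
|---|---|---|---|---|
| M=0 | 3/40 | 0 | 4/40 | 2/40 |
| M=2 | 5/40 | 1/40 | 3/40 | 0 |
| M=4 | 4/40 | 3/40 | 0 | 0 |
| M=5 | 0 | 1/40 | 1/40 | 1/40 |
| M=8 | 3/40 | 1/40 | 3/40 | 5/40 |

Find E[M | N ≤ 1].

11/3

P(N ≤ 1) = 21/40.
Σ M·P over the event = 0·(3/40) + 2·(5/40) + 2·(1/40) + 4·(4/40) + 4·(3/40) + 5·(1/40) + 8·(3/40) + 8·(1/40) = 77/40.
E[M | N ≤ 1] = (77/40) / (21/40) = 11/3.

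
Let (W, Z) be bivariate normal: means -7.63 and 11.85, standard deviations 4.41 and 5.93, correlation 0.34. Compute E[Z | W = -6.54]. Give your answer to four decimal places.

12.3483

For a bivariate normal, E[Z | W=x] = μ_Z + ρ·(σ_Z/σ_W)·(x − μ_W).
E[Z | W=-6.54] = 11.85 + (0.34)·(5.93/4.41)·(-6.54 − (-7.63)) = 11.85 + (0.45719)·(1.09) = 12.3483.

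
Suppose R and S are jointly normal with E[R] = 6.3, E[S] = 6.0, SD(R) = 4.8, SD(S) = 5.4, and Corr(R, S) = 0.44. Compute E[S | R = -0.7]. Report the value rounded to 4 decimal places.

The regression of S on R has slope ρ·σ_S/σ_R and passes through (μ_R, μ_S).
E[S | R=-0.7] = 6.0 + (0.44)·(5.4/4.8)·(-0.7 − (6.3)) = 6.0 + (0.495)·(-7) = 2.5350.

2.5350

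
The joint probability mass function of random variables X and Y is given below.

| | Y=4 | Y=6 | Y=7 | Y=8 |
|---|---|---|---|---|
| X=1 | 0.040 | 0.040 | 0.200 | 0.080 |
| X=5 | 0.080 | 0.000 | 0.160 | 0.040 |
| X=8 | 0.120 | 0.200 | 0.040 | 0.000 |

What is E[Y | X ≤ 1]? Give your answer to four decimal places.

6.7778

P(X ≤ 1) = 0.360.
Σ Y·P over the event = 4·(0.040) + 6·(0.040) + 7·(0.200) + 8·(0.080) = 2.440.
E[Y | X ≤ 1] = (2.440) / (0.360) = 6.7778.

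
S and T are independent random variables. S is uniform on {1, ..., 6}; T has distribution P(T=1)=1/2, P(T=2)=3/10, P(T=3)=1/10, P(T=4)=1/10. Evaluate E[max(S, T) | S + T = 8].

P(S + T = 8) = 1/12.
Summing max(S,T)·P(x,y) over outcomes with S + T = 8 gives 9/20.
E[max(S, T) | S + T = 8] = (9/20) / (1/12) = 27/5.

27/5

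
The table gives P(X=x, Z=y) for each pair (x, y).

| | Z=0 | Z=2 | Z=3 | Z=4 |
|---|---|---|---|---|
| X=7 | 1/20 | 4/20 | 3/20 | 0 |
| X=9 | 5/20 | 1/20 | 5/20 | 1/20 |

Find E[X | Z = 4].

P(Z = 4) = 1/20.
Σ X·P over the event = 9·(1/20) = 9/20.
E[X | Z = 4] = (9/20) / (1/20) = 9.

9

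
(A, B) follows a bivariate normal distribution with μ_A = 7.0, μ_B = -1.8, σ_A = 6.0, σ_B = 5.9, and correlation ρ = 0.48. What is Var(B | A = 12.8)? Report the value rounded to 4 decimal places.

Var(B | A=x) = (1 − ρ²)·σ_B².
Var(B | A=12.8) = (5.9)²·(1 − (0.48)²) = 34.81·0.7696 = 26.7898.

26.7898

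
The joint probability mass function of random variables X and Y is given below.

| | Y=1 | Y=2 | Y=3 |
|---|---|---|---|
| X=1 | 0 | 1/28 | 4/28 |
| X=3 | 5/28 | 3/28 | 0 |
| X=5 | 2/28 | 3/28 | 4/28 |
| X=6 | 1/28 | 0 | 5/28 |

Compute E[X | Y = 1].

P(Y = 1) = 2/7.
Σ X·P over the event = 3·(5/28) + 5·(2/28) + 6·(1/28) = 31/28.
E[X | Y = 1] = (31/28) / (2/7) = 31/8.

31/8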